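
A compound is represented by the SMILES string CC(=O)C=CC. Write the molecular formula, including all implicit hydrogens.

C5H8O

Walk through each heavy atom and fill implicit hydrogens from standard valence (C 4, N 3, O 2, S 2, halogen 1):
  atom 1: C, bond orders sum to 1 (valence 4) → 3 H
  atom 2: C, bond orders sum to 4 (valence 4) → 0 H
  atom 3: O, bond orders sum to 2 (valence 2) → 0 H
  atom 4: C, bond orders sum to 3 (valence 4) → 1 H
  atom 5: C, bond orders sum to 3 (valence 4) → 1 H
  atom 6: C, bond orders sum to 1 (valence 4) → 3 H
Totals → C:5, H:8, O:1.
In Hill order: C5H8O.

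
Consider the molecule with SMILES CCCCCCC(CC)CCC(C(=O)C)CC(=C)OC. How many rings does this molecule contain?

0

In SMILES, each pair of matching ring-closure digits denotes one ring-closing bond; the number of such bonds equals the number of independent rings.
Ring-closure bonds here: 0.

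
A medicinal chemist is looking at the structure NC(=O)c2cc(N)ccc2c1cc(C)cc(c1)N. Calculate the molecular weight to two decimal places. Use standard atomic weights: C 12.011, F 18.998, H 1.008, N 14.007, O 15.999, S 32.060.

241.29 g/mol

First, the molecular formula is C14H15N3O (counting implicit H from valence).
  C: 14 × 12.011 = 168.154
  H: 15 × 1.008 = 15.120
  N: 3 × 14.007 = 42.021
  O: 1 × 15.999 = 15.999
Sum: 14×12.011 + 15×1.008 + 3×14.007 + 1×15.999 = 241.294 → 241.29 g/mol.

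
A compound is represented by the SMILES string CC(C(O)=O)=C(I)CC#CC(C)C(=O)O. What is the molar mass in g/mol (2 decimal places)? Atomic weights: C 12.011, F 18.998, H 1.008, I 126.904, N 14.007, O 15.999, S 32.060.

First, the molecular formula is C10H11IO4 (counting implicit H from valence).
  C: 10 × 12.011 = 120.110
  H: 11 × 1.008 = 11.088
  I: 1 × 126.904 = 126.904
  O: 4 × 15.999 = 63.996
Sum: 10×12.011 + 11×1.008 + 1×126.904 + 4×15.999 = 322.098 → 322.10 g/mol.

322.10 g/mol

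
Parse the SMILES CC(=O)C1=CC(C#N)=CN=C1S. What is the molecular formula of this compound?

Walk through each heavy atom and fill implicit hydrogens from standard valence (C 4, N 3, O 2, S 2, halogen 1):
  atom 1: C, bond orders sum to 1 (valence 4) → 3 H
  atom 2: C, bond orders sum to 4 (valence 4) → 0 H
  atom 3: O, bond orders sum to 2 (valence 2) → 0 H
  atom 4: C, bond orders sum to 4 (valence 4) → 0 H
  atom 5: C, bond orders sum to 3 (valence 4) → 1 H
  atom 6: C, bond orders sum to 4 (valence 4) → 0 H
  atom 7: C, bond orders sum to 4 (valence 4) → 0 H
  atom 8: N, bond orders sum to 3 (valence 3) → 0 H
  atom 9: C, bond orders sum to 3 (valence 4) → 1 H
  atom 10: N, bond orders sum to 3 (valence 3) → 0 H
  atom 11: C, bond orders sum to 4 (valence 4) → 0 H
  atom 12: S, bond orders sum to 1 (valence 2) → 1 H
Totals → C:8, H:6, N:2, O:1, S:1.
In Hill order: C8H6N2OS.

C8H6N2OS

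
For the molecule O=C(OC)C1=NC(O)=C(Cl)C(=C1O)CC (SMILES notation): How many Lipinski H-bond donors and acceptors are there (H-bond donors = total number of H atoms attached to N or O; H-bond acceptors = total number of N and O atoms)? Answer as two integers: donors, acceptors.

2, 5

Donors: find every N or O and count the H atoms it carries.
  atom 1 (O): bond orders sum to 2 → 0 H
  atom 3 (O): bond orders sum to 2 → 0 H
  atom 6 (N): bond orders sum to 3 → 0 H
  atom 8 (O): bond orders sum to 1 → 1 H
  atom 13 (O): bond orders sum to 1 → 1 H
Lipinski HBD = 2.
Acceptors: N atoms = 1, O atoms = 4 → HBA = 5.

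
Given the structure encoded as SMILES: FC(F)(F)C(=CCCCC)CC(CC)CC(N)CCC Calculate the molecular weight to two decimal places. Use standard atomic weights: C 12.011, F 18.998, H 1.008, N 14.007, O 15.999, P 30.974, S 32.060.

First, the molecular formula is C16H30F3N (counting implicit H from valence).
  C: 16 × 12.011 = 192.176
  F: 3 × 18.998 = 56.994
  H: 30 × 1.008 = 30.240
  N: 1 × 14.007 = 14.007
Sum: 16×12.011 + 3×18.998 + 30×1.008 + 1×14.007 = 293.417 → 293.42 g/mol.

293.42 g/mol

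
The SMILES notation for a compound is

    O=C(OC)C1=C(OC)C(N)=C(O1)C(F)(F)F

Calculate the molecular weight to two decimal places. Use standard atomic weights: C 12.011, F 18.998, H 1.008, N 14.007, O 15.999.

First, the molecular formula is C8H8F3NO4 (counting implicit H from valence).
  C: 8 × 12.011 = 96.088
  F: 3 × 18.998 = 56.994
  H: 8 × 1.008 = 8.064
  N: 1 × 14.007 = 14.007
  O: 4 × 15.999 = 63.996
Sum: 8×12.011 + 3×18.998 + 8×1.008 + 1×14.007 + 4×15.999 = 239.149 → 239.15 g/mol.

239.15 g/mol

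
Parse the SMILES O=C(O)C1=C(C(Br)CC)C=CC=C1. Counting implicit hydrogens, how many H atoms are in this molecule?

Walk through each heavy atom and fill implicit hydrogens from standard valence (C 4, N 3, O 2, S 2, halogen 1):
  atom 1: O, bond orders sum to 2 (valence 2) → 0 H
  atom 2: C, bond orders sum to 4 (valence 4) → 0 H
  atom 3: O, bond orders sum to 1 (valence 2) → 1 H
  atom 4: C, bond orders sum to 4 (valence 4) → 0 H
  atom 5: C, bond orders sum to 4 (valence 4) → 0 H
  atom 6: C, bond orders sum to 3 (valence 4) → 1 H
  atom 7: Br (halogen, monovalent) → 0 H
  atom 8: C, bond orders sum to 2 (valence 4) → 2 H
  atom 9: C, bond orders sum to 1 (valence 4) → 3 H
  atom 10: C, bond orders sum to 3 (valence 4) → 1 H
  atom 11: C, bond orders sum to 3 (valence 4) → 1 H
  atom 12: C, bond orders sum to 3 (valence 4) → 1 H
  atom 13: C, bond orders sum to 3 (valence 4) → 1 H
Total hydrogens: 11.

11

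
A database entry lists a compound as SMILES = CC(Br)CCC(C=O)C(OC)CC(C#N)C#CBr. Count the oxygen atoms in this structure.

2

Scan the SMILES for O atoms (remember two-letter symbols like Cl and Br are single atoms).
Oxygen count: 2.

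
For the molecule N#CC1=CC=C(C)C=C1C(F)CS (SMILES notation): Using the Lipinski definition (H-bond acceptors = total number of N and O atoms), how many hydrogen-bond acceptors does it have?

N atoms: 1; O atoms: 0.
Lipinski HBA = 1 + 0 = 1.

1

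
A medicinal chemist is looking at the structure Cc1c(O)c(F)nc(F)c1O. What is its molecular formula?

C6H5F2NO2

Walk through each heavy atom and fill implicit hydrogens from standard valence (C 4, N 3, O 2, S 2, halogen 1); for lowercase aromatic atoms, an aromatic c carries 1 H when it has two neighbours and 0 H with three, and aromatic n carries 0 H:
  atom 1: C, bond orders sum to 1 (valence 4) → 3 H
  atom 2: aromatic c, 3 neighbours → 0 H
  atom 3: aromatic c, 3 neighbours → 0 H
  atom 4: O, bond orders sum to 1 (valence 2) → 1 H
  atom 5: aromatic c, 3 neighbours → 0 H
  atom 6: F (halogen, monovalent) → 0 H
  atom 7: aromatic n, 2 neighbours → 0 H
  atom 8: aromatic c, 3 neighbours → 0 H
  atom 9: F (halogen, monovalent) → 0 H
  atom 10: aromatic c, 3 neighbours → 0 H
  atom 11: O, bond orders sum to 1 (valence 2) → 1 H
Totals → C:6, H:5, F:2, N:1, O:2.
In Hill order: C6H5F2NO2.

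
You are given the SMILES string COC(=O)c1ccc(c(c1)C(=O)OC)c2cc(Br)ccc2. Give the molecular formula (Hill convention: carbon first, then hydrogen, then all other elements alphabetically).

Walk through each heavy atom and fill implicit hydrogens from standard valence (C 4, N 3, O 2, S 2, halogen 1); for lowercase aromatic atoms, an aromatic c carries 1 H when it has two neighbours and 0 H with three, and aromatic n carries 0 H:
  atom 1: C, bond orders sum to 1 (valence 4) → 3 H
  atom 2: O, bond orders sum to 2 (valence 2) → 0 H
  atom 3: C, bond orders sum to 4 (valence 4) → 0 H
  atom 4: O, bond orders sum to 2 (valence 2) → 0 H
  atom 5: aromatic c, 3 neighbours → 0 H
  atom 6: aromatic c, 2 neighbours → 1 H
  atom 7: aromatic c, 2 neighbours → 1 H
  atom 8: aromatic c, 3 neighbours → 0 H
  atom 9: aromatic c, 3 neighbours → 0 H
  atom 10: aromatic c, 2 neighbours → 1 H
  atom 11: C, bond orders sum to 4 (valence 4) → 0 H
  atom 12: O, bond orders sum to 2 (valence 2) → 0 H
  atom 13: O, bond orders sum to 2 (valence 2) → 0 H
  atom 14: C, bond orders sum to 1 (valence 4) → 3 H
  atom 15: aromatic c, 3 neighbours → 0 H
  atom 16: aromatic c, 2 neighbours → 1 H
  atom 17: aromatic c, 3 neighbours → 0 H
  atom 18: Br (halogen, monovalent) → 0 H
  atom 19: aromatic c, 2 neighbours → 1 H
  atom 20: aromatic c, 2 neighbours → 1 H
  atom 21: aromatic c, 2 neighbours → 1 H
Totals → C:16, H:13, Br:1, O:4.

C16H13BrO4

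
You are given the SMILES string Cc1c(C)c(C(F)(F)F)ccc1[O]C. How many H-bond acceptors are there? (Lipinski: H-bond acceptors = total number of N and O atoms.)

N atoms: 0; O atoms: 1.
Lipinski HBA = 0 + 1 = 1.

1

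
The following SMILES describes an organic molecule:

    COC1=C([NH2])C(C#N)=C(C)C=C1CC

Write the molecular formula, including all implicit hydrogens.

C11H14N2O

Walk through each heavy atom and fill implicit hydrogens from standard valence (C 4, N 3, O 2, S 2, halogen 1):
  atom 1: C, bond orders sum to 1 (valence 4) → 3 H
  atom 2: O, bond orders sum to 2 (valence 2) → 0 H
  atom 3: C, bond orders sum to 4 (valence 4) → 0 H
  atom 4: C, bond orders sum to 4 (valence 4) → 0 H
  atom 5: N with explicit H count 2
  atom 6: C, bond orders sum to 4 (valence 4) → 0 H
  atom 7: C, bond orders sum to 4 (valence 4) → 0 H
  atom 8: N, bond orders sum to 3 (valence 3) → 0 H
  atom 9: C, bond orders sum to 4 (valence 4) → 0 H
  atom 10: C, bond orders sum to 1 (valence 4) → 3 H
  atom 11: C, bond orders sum to 3 (valence 4) → 1 H
  atom 12: C, bond orders sum to 4 (valence 4) → 0 H
  atom 13: C, bond orders sum to 2 (valence 4) → 2 H
  atom 14: C, bond orders sum to 1 (valence 4) → 3 H
Totals → C:11, H:14, N:2, O:1.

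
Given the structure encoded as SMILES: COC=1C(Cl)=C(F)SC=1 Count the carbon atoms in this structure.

5

Count every carbon token in the SMILES (each C, including those in ring-closure positions and inside branches).
Carbon count: 5.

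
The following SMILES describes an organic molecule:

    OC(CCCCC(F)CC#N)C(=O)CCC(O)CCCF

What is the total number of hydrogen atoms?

25

Walk through each heavy atom and fill implicit hydrogens from standard valence (C 4, N 3, O 2, S 2, halogen 1):
  atom 1: O, bond orders sum to 1 (valence 2) → 1 H
  atom 2: C, bond orders sum to 3 (valence 4) → 1 H
  atom 3: C, bond orders sum to 2 (valence 4) → 2 H
  atom 4: C, bond orders sum to 2 (valence 4) → 2 H
  atom 5: C, bond orders sum to 2 (valence 4) → 2 H
  atom 6: C, bond orders sum to 2 (valence 4) → 2 H
  atom 7: C, bond orders sum to 3 (valence 4) → 1 H
  atom 8: F (halogen, monovalent) → 0 H
  atom 9: C, bond orders sum to 2 (valence 4) → 2 H
  atom 10: C, bond orders sum to 4 (valence 4) → 0 H
  atom 11: N, bond orders sum to 3 (valence 3) → 0 H
  atom 12: C, bond orders sum to 4 (valence 4) → 0 H
  atom 13: O, bond orders sum to 2 (valence 2) → 0 H
  atom 14: C, bond orders sum to 2 (valence 4) → 2 H
  atom 15: C, bond orders sum to 2 (valence 4) → 2 H
  atom 16: C, bond orders sum to 3 (valence 4) → 1 H
  atom 17: O, bond orders sum to 1 (valence 2) → 1 H
  atom 18: C, bond orders sum to 2 (valence 4) → 2 H
  atom 19: C, bond orders sum to 2 (valence 4) → 2 H
  atom 20: C, bond orders sum to 2 (valence 4) → 2 H
  atom 21: F (halogen, monovalent) → 0 H
Total hydrogens: 25.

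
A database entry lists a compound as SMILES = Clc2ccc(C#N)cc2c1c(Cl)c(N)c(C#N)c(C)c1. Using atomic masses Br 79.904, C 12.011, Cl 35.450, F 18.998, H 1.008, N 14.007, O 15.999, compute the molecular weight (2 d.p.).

302.16 g/mol

First, the molecular formula is C15H9Cl2N3 (counting implicit H from valence).
  C: 15 × 12.011 = 180.165
  Cl: 2 × 35.450 = 70.900
  H: 9 × 1.008 = 9.072
  N: 3 × 14.007 = 42.021
Sum: 15×12.011 + 2×35.450 + 9×1.008 + 3×14.007 = 302.158 → 302.16 g/mol.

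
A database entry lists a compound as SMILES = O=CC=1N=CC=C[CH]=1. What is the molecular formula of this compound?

Walk through each heavy atom and fill implicit hydrogens from standard valence (C 4, N 3, O 2, S 2, halogen 1):
  atom 1: O, bond orders sum to 2 (valence 2) → 0 H
  atom 2: C, bond orders sum to 3 (valence 4) → 1 H
  atom 3: C, bond orders sum to 4 (valence 4) → 0 H
  atom 4: N, bond orders sum to 3 (valence 3) → 0 H
  atom 5: C, bond orders sum to 3 (valence 4) → 1 H
  atom 6: C, bond orders sum to 3 (valence 4) → 1 H
  atom 7: C, bond orders sum to 3 (valence 4) → 1 H
  atom 8: C with explicit H count 1
Totals → C:6, H:5, N:1, O:1.
In Hill order: C6H5NO.

C6H5NO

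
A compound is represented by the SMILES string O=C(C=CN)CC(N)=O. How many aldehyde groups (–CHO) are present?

Scan the SMILES for the aldehyde motif — none present.
Groups that are present: 1 alkene, 1 amide, 1 ketone, 1 primary amine.

0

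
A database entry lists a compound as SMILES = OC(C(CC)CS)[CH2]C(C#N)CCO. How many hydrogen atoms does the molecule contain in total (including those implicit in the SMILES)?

Walk through each heavy atom and fill implicit hydrogens from standard valence (C 4, N 3, O 2, S 2, halogen 1):
  atom 1: O, bond orders sum to 1 (valence 2) → 1 H
  atom 2: C, bond orders sum to 3 (valence 4) → 1 H
  atom 3: C, bond orders sum to 3 (valence 4) → 1 H
  atom 4: C, bond orders sum to 2 (valence 4) → 2 H
  atom 5: C, bond orders sum to 1 (valence 4) → 3 H
  atom 6: C, bond orders sum to 2 (valence 4) → 2 H
  atom 7: S, bond orders sum to 1 (valence 2) → 1 H
  atom 8: C with explicit H count 2
  atom 9: C, bond orders sum to 3 (valence 4) → 1 H
  atom 10: C, bond orders sum to 4 (valence 4) → 0 H
  atom 11: N, bond orders sum to 3 (valence 3) → 0 H
  atom 12: C, bond orders sum to 2 (valence 4) → 2 H
  atom 13: C, bond orders sum to 2 (valence 4) → 2 H
  atom 14: O, bond orders sum to 1 (valence 2) → 1 H
Total hydrogens: 19.

19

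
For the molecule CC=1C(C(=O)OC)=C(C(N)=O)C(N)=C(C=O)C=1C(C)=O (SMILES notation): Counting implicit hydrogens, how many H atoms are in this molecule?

Walk through each heavy atom and fill implicit hydrogens from standard valence (C 4, N 3, O 2, S 2, halogen 1):
  atom 1: C, bond orders sum to 1 (valence 4) → 3 H
  atom 2: C, bond orders sum to 4 (valence 4) → 0 H
  atom 3: C, bond orders sum to 4 (valence 4) → 0 H
  atom 4: C, bond orders sum to 4 (valence 4) → 0 H
  atom 5: O, bond orders sum to 2 (valence 2) → 0 H
  atom 6: O, bond orders sum to 2 (valence 2) → 0 H
  atom 7: C, bond orders sum to 1 (valence 4) → 3 H
  atom 8: C, bond orders sum to 4 (valence 4) → 0 H
  atom 9: C, bond orders sum to 4 (valence 4) → 0 H
  atom 10: N, bond orders sum to 1 (valence 3) → 2 H
  atom 11: O, bond orders sum to 2 (valence 2) → 0 H
  atom 12: C, bond orders sum to 4 (valence 4) → 0 H
  atom 13: N, bond orders sum to 1 (valence 3) → 2 H
  atom 14: C, bond orders sum to 4 (valence 4) → 0 H
  atom 15: C, bond orders sum to 3 (valence 4) → 1 H
  atom 16: O, bond orders sum to 2 (valence 2) → 0 H
  atom 17: C, bond orders sum to 4 (valence 4) → 0 H
  atom 18: C, bond orders sum to 4 (valence 4) → 0 H
  atom 19: C, bond orders sum to 1 (valence 4) → 3 H
  atom 20: O, bond orders sum to 2 (valence 2) → 0 H
Total hydrogens: 14.

14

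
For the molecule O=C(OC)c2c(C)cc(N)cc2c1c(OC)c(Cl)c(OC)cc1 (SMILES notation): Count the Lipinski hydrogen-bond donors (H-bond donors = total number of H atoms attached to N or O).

2

Donors: find every N or O and count the H atoms it carries.
  atom 1 (O): bond orders sum to 2 → 0 H
  atom 3 (O): bond orders sum to 2 → 0 H
  atom 10 (N): bond orders sum to 1 → 2 H
  atom 15 (O): bond orders sum to 2 → 0 H
  atom 20 (O): bond orders sum to 2 → 0 H
Lipinski HBD = 2.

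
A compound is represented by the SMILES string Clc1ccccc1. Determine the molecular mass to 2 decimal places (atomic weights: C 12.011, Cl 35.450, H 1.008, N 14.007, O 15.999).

112.56 g/mol

First, the molecular formula is C6H5Cl (counting implicit H from valence).
  C: 6 × 12.011 = 72.066
  Cl: 1 × 35.450 = 35.450
  H: 5 × 1.008 = 5.040
Sum: 6×12.011 + 1×35.450 + 5×1.008 = 112.556 → 112.56 g/mol.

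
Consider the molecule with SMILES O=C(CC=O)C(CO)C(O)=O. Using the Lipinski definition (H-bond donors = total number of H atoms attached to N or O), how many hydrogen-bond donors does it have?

2

Donors: find every N or O and count the H atoms it carries.
  atom 1 (O): bond orders sum to 2 → 0 H
  atom 5 (O): bond orders sum to 2 → 0 H
  atom 8 (O): bond orders sum to 1 → 1 H
  atom 10 (O): bond orders sum to 1 → 1 H
  atom 11 (O): bond orders sum to 2 → 0 H
Lipinski HBD = 2.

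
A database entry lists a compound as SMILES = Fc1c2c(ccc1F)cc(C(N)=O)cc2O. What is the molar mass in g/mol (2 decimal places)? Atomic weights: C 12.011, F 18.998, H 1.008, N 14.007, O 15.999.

223.18 g/mol

First, the molecular formula is C11H7F2NO2 (counting implicit H from valence).
  C: 11 × 12.011 = 132.121
  F: 2 × 18.998 = 37.996
  H: 7 × 1.008 = 7.056
  N: 1 × 14.007 = 14.007
  O: 2 × 15.999 = 31.998
Sum: 11×12.011 + 2×18.998 + 7×1.008 + 1×14.007 + 2×15.999 = 223.178 → 223.18 g/mol.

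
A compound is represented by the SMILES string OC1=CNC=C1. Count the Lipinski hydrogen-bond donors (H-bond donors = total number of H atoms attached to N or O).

Donors: find every N or O and count the H atoms it carries.
  atom 1 (O): bond orders sum to 1 → 1 H
  atom 4 (N): bond orders sum to 2 → 1 H
Lipinski HBD = 2.

2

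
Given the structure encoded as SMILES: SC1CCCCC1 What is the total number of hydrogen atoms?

12

Walk through each heavy atom and fill implicit hydrogens from standard valence (C 4, N 3, O 2, S 2, halogen 1):
  atom 1: S, bond orders sum to 1 (valence 2) → 1 H
  atom 2: C, bond orders sum to 3 (valence 4) → 1 H
  atom 3: C, bond orders sum to 2 (valence 4) → 2 H
  atom 4: C, bond orders sum to 2 (valence 4) → 2 H
  atom 5: C, bond orders sum to 2 (valence 4) → 2 H
  atom 6: C, bond orders sum to 2 (valence 4) → 2 H
  atom 7: C, bond orders sum to 2 (valence 4) → 2 H
Total hydrogens: 12.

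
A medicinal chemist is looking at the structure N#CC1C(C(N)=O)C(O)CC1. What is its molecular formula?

Walk through each heavy atom and fill implicit hydrogens from standard valence (C 4, N 3, O 2, S 2, halogen 1):
  atom 1: N, bond orders sum to 3 (valence 3) → 0 H
  atom 2: C, bond orders sum to 4 (valence 4) → 0 H
  atom 3: C, bond orders sum to 3 (valence 4) → 1 H
  atom 4: C, bond orders sum to 3 (valence 4) → 1 H
  atom 5: C, bond orders sum to 4 (valence 4) → 0 H
  atom 6: N, bond orders sum to 1 (valence 3) → 2 H
  atom 7: O, bond orders sum to 2 (valence 2) → 0 H
  atom 8: C, bond orders sum to 3 (valence 4) → 1 H
  atom 9: O, bond orders sum to 1 (valence 2) → 1 H
  atom 10: C, bond orders sum to 2 (valence 4) → 2 H
  atom 11: C, bond orders sum to 2 (valence 4) → 2 H
Totals → C:7, H:10, N:2, O:2.
In Hill order: C7H10N2O2.

C7H10N2O2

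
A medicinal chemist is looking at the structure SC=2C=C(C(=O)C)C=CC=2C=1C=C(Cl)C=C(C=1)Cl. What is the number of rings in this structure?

In SMILES, each pair of matching ring-closure digits denotes one ring-closing bond; the number of such bonds equals the number of independent rings.
Ring-closure bonds here: 2.

2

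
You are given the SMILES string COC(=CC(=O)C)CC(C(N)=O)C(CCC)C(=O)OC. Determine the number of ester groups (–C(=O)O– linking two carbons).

1

The ester motif appears at heavy-atom position 17 in the SMILES.
Other groups present: 1 alkene, 1 amide, 1 ether, 1 ketone.
Ester count: 1.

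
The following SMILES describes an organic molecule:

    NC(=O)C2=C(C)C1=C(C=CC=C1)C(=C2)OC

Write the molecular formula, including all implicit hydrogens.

C13H13NO2

Walk through each heavy atom and fill implicit hydrogens from standard valence (C 4, N 3, O 2, S 2, halogen 1):
  atom 1: N, bond orders sum to 1 (valence 3) → 2 H
  atom 2: C, bond orders sum to 4 (valence 4) → 0 H
  atom 3: O, bond orders sum to 2 (valence 2) → 0 H
  atom 4: C, bond orders sum to 4 (valence 4) → 0 H
  atom 5: C, bond orders sum to 4 (valence 4) → 0 H
  atom 6: C, bond orders sum to 1 (valence 4) → 3 H
  atom 7: C, bond orders sum to 4 (valence 4) → 0 H
  atom 8: C, bond orders sum to 4 (valence 4) → 0 H
  atom 9: C, bond orders sum to 3 (valence 4) → 1 H
  atom 10: C, bond orders sum to 3 (valence 4) → 1 H
  atom 11: C, bond orders sum to 3 (valence 4) → 1 H
  atom 12: C, bond orders sum to 3 (valence 4) → 1 H
  atom 13: C, bond orders sum to 4 (valence 4) → 0 H
  atom 14: C, bond orders sum to 3 (valence 4) → 1 H
  atom 15: O, bond orders sum to 2 (valence 2) → 0 H
  atom 16: C, bond orders sum to 1 (valence 4) → 3 H
Totals → C:13, H:13, N:1, O:2.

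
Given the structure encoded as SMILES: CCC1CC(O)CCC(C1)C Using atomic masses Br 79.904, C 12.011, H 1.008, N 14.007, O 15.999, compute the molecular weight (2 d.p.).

156.27 g/mol

First, the molecular formula is C10H20O (counting implicit H from valence).
  C: 10 × 12.011 = 120.110
  H: 20 × 1.008 = 20.160
  O: 1 × 15.999 = 15.999
Sum: 10×12.011 + 20×1.008 + 1×15.999 = 156.269 → 156.27 g/mol.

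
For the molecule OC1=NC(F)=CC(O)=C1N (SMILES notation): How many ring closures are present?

In SMILES, each pair of matching ring-closure digits denotes one ring-closing bond; the number of such bonds equals the number of independent rings.
Ring-closure bonds here: 1.

1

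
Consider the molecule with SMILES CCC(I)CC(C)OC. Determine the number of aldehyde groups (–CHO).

Scan the SMILES for the aldehyde motif — none present.
Groups that are present: 1 ether.

0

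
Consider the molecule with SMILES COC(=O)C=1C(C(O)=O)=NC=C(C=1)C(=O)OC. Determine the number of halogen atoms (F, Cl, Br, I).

Scan the SMILES for the halogen motif — none present.
Groups that are present: 1 carboxylic acid, 2 ester.

0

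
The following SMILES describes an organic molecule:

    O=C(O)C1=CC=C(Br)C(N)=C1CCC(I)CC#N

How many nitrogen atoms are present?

Scan the SMILES for N atoms (remember two-letter symbols like Cl and Br are single atoms).
Nitrogen count: 2.

2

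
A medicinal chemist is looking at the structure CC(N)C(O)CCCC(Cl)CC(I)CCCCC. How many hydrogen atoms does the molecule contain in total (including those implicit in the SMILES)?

Walk through each heavy atom and fill implicit hydrogens from standard valence (C 4, N 3, O 2, S 2, halogen 1):
  atom 1: C, bond orders sum to 1 (valence 4) → 3 H
  atom 2: C, bond orders sum to 3 (valence 4) → 1 H
  atom 3: N, bond orders sum to 1 (valence 3) → 2 H
  atom 4: C, bond orders sum to 3 (valence 4) → 1 H
  atom 5: O, bond orders sum to 1 (valence 2) → 1 H
  atom 6: C, bond orders sum to 2 (valence 4) → 2 H
  atom 7: C, bond orders sum to 2 (valence 4) → 2 H
  atom 8: C, bond orders sum to 2 (valence 4) → 2 H
  atom 9: C, bond orders sum to 3 (valence 4) → 1 H
  atom 10: Cl (halogen, monovalent) → 0 H
  atom 11: C, bond orders sum to 2 (valence 4) → 2 H
  atom 12: C, bond orders sum to 3 (valence 4) → 1 H
  atom 13: I (halogen, monovalent) → 0 H
  atom 14: C, bond orders sum to 2 (valence 4) → 2 H
  atom 15: C, bond orders sum to 2 (valence 4) → 2 H
  atom 16: C, bond orders sum to 2 (valence 4) → 2 H
  atom 17: C, bond orders sum to 2 (valence 4) → 2 H
  atom 18: C, bond orders sum to 1 (valence 4) → 3 H
Total hydrogens: 29.

29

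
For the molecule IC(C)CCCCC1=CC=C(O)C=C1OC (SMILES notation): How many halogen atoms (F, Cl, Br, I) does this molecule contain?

1

Halogen atoms appear at heavy-atom position 1 (1×I).
Other groups present: 1 ether, 1 hydroxyl.
Halogen count: 1.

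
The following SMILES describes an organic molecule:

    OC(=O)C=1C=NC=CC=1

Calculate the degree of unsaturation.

5

Molecular formula: C6H5NO2.
DoU = (2C + 2 + N − H − X) / 2, where X is the halogen count and O/S are ignored.
    = (2·6 + 2 + 1 − 5 − 0) / 2 = 10 / 2 = 5.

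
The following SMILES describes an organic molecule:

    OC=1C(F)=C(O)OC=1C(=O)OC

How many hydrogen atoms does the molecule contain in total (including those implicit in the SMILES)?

Walk through each heavy atom and fill implicit hydrogens from standard valence (C 4, N 3, O 2, S 2, halogen 1):
  atom 1: O, bond orders sum to 1 (valence 2) → 1 H
  atom 2: C, bond orders sum to 4 (valence 4) → 0 H
  atom 3: C, bond orders sum to 4 (valence 4) → 0 H
  atom 4: F (halogen, monovalent) → 0 H
  atom 5: C, bond orders sum to 4 (valence 4) → 0 H
  atom 6: O, bond orders sum to 1 (valence 2) → 1 H
  atom 7: O, bond orders sum to 2 (valence 2) → 0 H
  atom 8: C, bond orders sum to 4 (valence 4) → 0 H
  atom 9: C, bond orders sum to 4 (valence 4) → 0 H
  atom 10: O, bond orders sum to 2 (valence 2) → 0 H
  atom 11: O, bond orders sum to 2 (valence 2) → 0 H
  atom 12: C, bond orders sum to 1 (valence 4) → 3 H
Total hydrogens: 5.

5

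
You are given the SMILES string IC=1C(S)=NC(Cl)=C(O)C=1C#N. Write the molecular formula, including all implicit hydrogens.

Walk through each heavy atom and fill implicit hydrogens from standard valence (C 4, N 3, O 2, S 2, halogen 1):
  atom 1: I (halogen, monovalent) → 0 H
  atom 2: C, bond orders sum to 4 (valence 4) → 0 H
  atom 3: C, bond orders sum to 4 (valence 4) → 0 H
  atom 4: S, bond orders sum to 1 (valence 2) → 1 H
  atom 5: N, bond orders sum to 3 (valence 3) → 0 H
  atom 6: C, bond orders sum to 4 (valence 4) → 0 H
  atom 7: Cl (halogen, monovalent) → 0 H
  atom 8: C, bond orders sum to 4 (valence 4) → 0 H
  atom 9: O, bond orders sum to 1 (valence 2) → 1 H
  atom 10: C, bond orders sum to 4 (valence 4) → 0 H
  atom 11: C, bond orders sum to 4 (valence 4) → 0 H
  atom 12: N, bond orders sum to 3 (valence 3) → 0 H
Totals → C:6, H:2, Cl:1, I:1, N:2, O:1, S:1.
In Hill order: C6H2ClIN2OS.

C6H2ClIN2OS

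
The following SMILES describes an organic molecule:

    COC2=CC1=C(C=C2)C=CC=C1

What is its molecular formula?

Walk through each heavy atom and fill implicit hydrogens from standard valence (C 4, N 3, O 2, S 2, halogen 1):
  atom 1: C, bond orders sum to 1 (valence 4) → 3 H
  atom 2: O, bond orders sum to 2 (valence 2) → 0 H
  atom 3: C, bond orders sum to 4 (valence 4) → 0 H
  atom 4: C, bond orders sum to 3 (valence 4) → 1 H
  atom 5: C, bond orders sum to 4 (valence 4) → 0 H
  atom 6: C, bond orders sum to 4 (valence 4) → 0 H
  atom 7: C, bond orders sum to 3 (valence 4) → 1 H
  atom 8: C, bond orders sum to 3 (valence 4) → 1 H
  atom 9: C, bond orders sum to 3 (valence 4) → 1 H
  atom 10: C, bond orders sum to 3 (valence 4) → 1 H
  atom 11: C, bond orders sum to 3 (valence 4) → 1 H
  atom 12: C, bond orders sum to 3 (valence 4) → 1 H
Totals → C:11, H:10, O:1.
In Hill order: C11H10O.

C11H10O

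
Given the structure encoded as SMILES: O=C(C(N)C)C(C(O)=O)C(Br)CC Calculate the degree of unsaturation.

Degree of unsaturation = (number of rings) + (number of π bonds).
Ring closures in the SMILES: 0.
π bonds: 2 double bonds (each 1 DoU) → 2 DoU from unsaturation.
Total DoU = 0 + 2 = 2.

2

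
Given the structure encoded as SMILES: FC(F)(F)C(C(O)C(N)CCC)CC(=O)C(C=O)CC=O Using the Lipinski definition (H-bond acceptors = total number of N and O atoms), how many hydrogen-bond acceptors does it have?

N atoms: 1; O atoms: 4.
Lipinski HBA = 1 + 4 = 5.

5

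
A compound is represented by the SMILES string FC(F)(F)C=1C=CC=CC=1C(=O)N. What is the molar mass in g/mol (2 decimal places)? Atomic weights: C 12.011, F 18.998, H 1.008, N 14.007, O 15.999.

First, the molecular formula is C8H6F3NO (counting implicit H from valence).
  C: 8 × 12.011 = 96.088
  F: 3 × 18.998 = 56.994
  H: 6 × 1.008 = 6.048
  N: 1 × 14.007 = 14.007
  O: 1 × 15.999 = 15.999
Sum: 8×12.011 + 3×18.998 + 6×1.008 + 1×14.007 + 1×15.999 = 189.136 → 189.14 g/mol.

189.14 g/mol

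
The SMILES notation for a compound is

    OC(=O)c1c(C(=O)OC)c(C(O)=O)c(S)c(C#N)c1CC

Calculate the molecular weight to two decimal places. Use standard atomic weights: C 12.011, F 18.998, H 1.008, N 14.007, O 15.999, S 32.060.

309.29 g/mol

First, the molecular formula is C13H11NO6S (counting implicit H from valence).
  C: 13 × 12.011 = 156.143
  H: 11 × 1.008 = 11.088
  N: 1 × 14.007 = 14.007
  O: 6 × 15.999 = 95.994
  S: 1 × 32.060 = 32.060
Sum: 13×12.011 + 11×1.008 + 1×14.007 + 6×15.999 + 1×32.060 = 309.292 → 309.29 g/mol.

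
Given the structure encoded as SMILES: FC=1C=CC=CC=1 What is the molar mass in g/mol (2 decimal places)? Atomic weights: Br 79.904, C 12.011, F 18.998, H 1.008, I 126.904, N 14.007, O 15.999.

96.10 g/mol

First, the molecular formula is C6H5F (counting implicit H from valence).
  C: 6 × 12.011 = 72.066
  F: 1 × 18.998 = 18.998
  H: 5 × 1.008 = 5.040
Sum: 6×12.011 + 1×18.998 + 5×1.008 = 96.104 → 96.10 g/mol.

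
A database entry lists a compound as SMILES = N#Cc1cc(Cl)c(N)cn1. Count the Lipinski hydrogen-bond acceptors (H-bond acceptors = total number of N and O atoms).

N atoms: 3; O atoms: 0.
Lipinski HBA = 3 + 0 = 3.

3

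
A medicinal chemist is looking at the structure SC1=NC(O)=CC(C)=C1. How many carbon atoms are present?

Count every carbon token in the SMILES (each C, including those in ring-closure positions and inside branches).
Carbon count: 6.

6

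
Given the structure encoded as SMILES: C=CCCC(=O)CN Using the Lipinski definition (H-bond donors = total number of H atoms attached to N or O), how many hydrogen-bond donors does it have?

2

Donors: find every N or O and count the H atoms it carries.
  atom 6 (O): bond orders sum to 2 → 0 H
  atom 8 (N): bond orders sum to 1 → 2 H
Lipinski HBD = 2.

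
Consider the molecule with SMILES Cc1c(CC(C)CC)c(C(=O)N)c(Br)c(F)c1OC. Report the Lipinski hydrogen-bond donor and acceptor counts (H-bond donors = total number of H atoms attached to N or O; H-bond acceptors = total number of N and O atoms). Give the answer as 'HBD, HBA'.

2, 3

Donors: find every N or O and count the H atoms it carries.
  atom 11 (O): bond orders sum to 2 → 0 H
  atom 12 (N): bond orders sum to 1 → 2 H
  atom 18 (O): bond orders sum to 2 → 0 H
Lipinski HBD = 2.
Acceptors: N atoms = 1, O atoms = 2 → HBA = 3.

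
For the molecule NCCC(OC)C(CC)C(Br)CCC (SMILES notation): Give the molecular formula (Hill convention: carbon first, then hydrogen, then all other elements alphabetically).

C11H24BrNO

Walk through each heavy atom and fill implicit hydrogens from standard valence (C 4, N 3, O 2, S 2, halogen 1):
  atom 1: N, bond orders sum to 1 (valence 3) → 2 H
  atom 2: C, bond orders sum to 2 (valence 4) → 2 H
  atom 3: C, bond orders sum to 2 (valence 4) → 2 H
  atom 4: C, bond orders sum to 3 (valence 4) → 1 H
  atom 5: O, bond orders sum to 2 (valence 2) → 0 H
  atom 6: C, bond orders sum to 1 (valence 4) → 3 H
  atom 7: C, bond orders sum to 3 (valence 4) → 1 H
  atom 8: C, bond orders sum to 2 (valence 4) → 2 H
  atom 9: C, bond orders sum to 1 (valence 4) → 3 H
  atom 10: C, bond orders sum to 3 (valence 4) → 1 H
  atom 11: Br (halogen, monovalent) → 0 H
  atom 12: C, bond orders sum to 2 (valence 4) → 2 H
  atom 13: C, bond orders sum to 2 (valence 4) → 2 H
  atom 14: C, bond orders sum to 1 (valence 4) → 3 H
Totals → C:11, H:24, Br:1, N:1, O:1.
In Hill order: C11H24BrNO.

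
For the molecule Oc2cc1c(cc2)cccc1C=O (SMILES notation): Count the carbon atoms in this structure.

11

Count every carbon token in the SMILES (each C, including those in ring-closure positions and inside branches).
Carbon count: 11.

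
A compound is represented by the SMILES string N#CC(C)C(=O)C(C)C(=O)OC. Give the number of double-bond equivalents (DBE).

Degree of unsaturation = (number of rings) + (number of π bonds).
Ring closures in the SMILES: 0.
π bonds: 2 double bonds (each 1 DoU), 1 triple bond (each 2 DoU) → 4 DoU from unsaturation.
Total DoU = 0 + 4 = 4.

4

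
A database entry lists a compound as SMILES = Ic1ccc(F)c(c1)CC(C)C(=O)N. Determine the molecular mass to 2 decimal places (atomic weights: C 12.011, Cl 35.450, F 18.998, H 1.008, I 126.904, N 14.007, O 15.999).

307.11 g/mol

First, the molecular formula is C10H11FINO (counting implicit H from valence).
  C: 10 × 12.011 = 120.110
  F: 1 × 18.998 = 18.998
  H: 11 × 1.008 = 11.088
  I: 1 × 126.904 = 126.904
  N: 1 × 14.007 = 14.007
  O: 1 × 15.999 = 15.999
Sum: 10×12.011 + 1×18.998 + 11×1.008 + 1×126.904 + 1×14.007 + 1×15.999 = 307.106 → 307.11 g/mol.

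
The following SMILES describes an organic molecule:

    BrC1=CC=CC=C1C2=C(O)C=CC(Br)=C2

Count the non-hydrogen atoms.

Every atom symbol written in the SMILES (organic subset) is one heavy atom; implicit H are not written.
Heavy atoms by element → Br:2, C:12, O:1.
Total: 15.

15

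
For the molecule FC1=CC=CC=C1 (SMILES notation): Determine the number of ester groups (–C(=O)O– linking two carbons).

Scan the SMILES for the ester motif — none present.

0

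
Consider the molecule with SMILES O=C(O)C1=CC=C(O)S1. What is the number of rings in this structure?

1

In SMILES, each pair of matching ring-closure digits denotes one ring-closing bond; the number of such bonds equals the number of independent rings.
Ring-closure bonds here: 1.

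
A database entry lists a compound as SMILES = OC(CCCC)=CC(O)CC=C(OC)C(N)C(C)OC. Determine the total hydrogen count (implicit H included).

Walk through each heavy atom and fill implicit hydrogens from standard valence (C 4, N 3, O 2, S 2, halogen 1):
  atom 1: O, bond orders sum to 1 (valence 2) → 1 H
  atom 2: C, bond orders sum to 4 (valence 4) → 0 H
  atom 3: C, bond orders sum to 2 (valence 4) → 2 H
  atom 4: C, bond orders sum to 2 (valence 4) → 2 H
  atom 5: C, bond orders sum to 2 (valence 4) → 2 H
  atom 6: C, bond orders sum to 1 (valence 4) → 3 H
  atom 7: C, bond orders sum to 3 (valence 4) → 1 H
  atom 8: C, bond orders sum to 3 (valence 4) → 1 H
  atom 9: O, bond orders sum to 1 (valence 2) → 1 H
  atom 10: C, bond orders sum to 2 (valence 4) → 2 H
  atom 11: C, bond orders sum to 3 (valence 4) → 1 H
  atom 12: C, bond orders sum to 4 (valence 4) → 0 H
  atom 13: O, bond orders sum to 2 (valence 2) → 0 H
  atom 14: C, bond orders sum to 1 (valence 4) → 3 H
  atom 15: C, bond orders sum to 3 (valence 4) → 1 H
  atom 16: N, bond orders sum to 1 (valence 3) → 2 H
  atom 17: C, bond orders sum to 3 (valence 4) → 1 H
  atom 18: C, bond orders sum to 1 (valence 4) → 3 H
  atom 19: O, bond orders sum to 2 (valence 2) → 0 H
  atom 20: C, bond orders sum to 1 (valence 4) → 3 H
Total hydrogens: 29.

29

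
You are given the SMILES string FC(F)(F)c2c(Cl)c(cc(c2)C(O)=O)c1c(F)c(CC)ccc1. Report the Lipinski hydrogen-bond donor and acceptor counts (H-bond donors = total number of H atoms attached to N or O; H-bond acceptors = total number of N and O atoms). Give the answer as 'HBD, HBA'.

1, 2

Donors: find every N or O and count the H atoms it carries.
  atom 13 (O): bond orders sum to 1 → 1 H
  atom 14 (O): bond orders sum to 2 → 0 H
Lipinski HBD = 1.
Acceptors: N atoms = 0, O atoms = 2 → HBA = 2.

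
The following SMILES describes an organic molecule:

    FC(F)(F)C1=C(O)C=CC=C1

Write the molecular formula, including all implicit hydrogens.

C7H5F3O

Walk through each heavy atom and fill implicit hydrogens from standard valence (C 4, N 3, O 2, S 2, halogen 1):
  atom 1: F (halogen, monovalent) → 0 H
  atom 2: C, bond orders sum to 4 (valence 4) → 0 H
  atom 3: F (halogen, monovalent) → 0 H
  atom 4: F (halogen, monovalent) → 0 H
  atom 5: C, bond orders sum to 4 (valence 4) → 0 H
  atom 6: C, bond orders sum to 4 (valence 4) → 0 H
  atom 7: O, bond orders sum to 1 (valence 2) → 1 H
  atom 8: C, bond orders sum to 3 (valence 4) → 1 H
  atom 9: C, bond orders sum to 3 (valence 4) → 1 H
  atom 10: C, bond orders sum to 3 (valence 4) → 1 H
  atom 11: C, bond orders sum to 3 (valence 4) → 1 H
Totals → C:7, H:5, F:3, O:1.
In Hill order: C7H5F3O.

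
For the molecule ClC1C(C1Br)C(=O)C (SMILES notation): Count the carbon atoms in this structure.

5

Count every carbon token in the SMILES (each C, including those in ring-closure positions and inside branches).
Carbon count: 5.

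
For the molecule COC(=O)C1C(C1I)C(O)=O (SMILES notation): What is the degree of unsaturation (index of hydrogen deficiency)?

Molecular formula: C6H7IO4.
DoU = (2C + 2 + N − H − X) / 2, where X is the halogen count and O/S are ignored.
    = (2·6 + 2 + 0 − 7 − 1) / 2 = 6 / 2 = 3.

3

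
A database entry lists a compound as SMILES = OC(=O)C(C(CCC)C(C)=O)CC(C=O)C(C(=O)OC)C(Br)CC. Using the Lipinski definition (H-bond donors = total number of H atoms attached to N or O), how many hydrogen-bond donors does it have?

1

Donors: find every N or O and count the H atoms it carries.
  atom 1 (O): bond orders sum to 1 → 1 H
  atom 3 (O): bond orders sum to 2 → 0 H
  atom 11 (O): bond orders sum to 2 → 0 H
  atom 15 (O): bond orders sum to 2 → 0 H
  atom 18 (O): bond orders sum to 2 → 0 H
  atom 19 (O): bond orders sum to 2 → 0 H
Lipinski HBD = 1.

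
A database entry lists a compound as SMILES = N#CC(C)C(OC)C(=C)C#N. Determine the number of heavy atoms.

Every atom symbol written in the SMILES (organic subset) is one heavy atom; implicit H are not written.
Heavy atoms by element → C:8, N:2, O:1.
Total: 11.

11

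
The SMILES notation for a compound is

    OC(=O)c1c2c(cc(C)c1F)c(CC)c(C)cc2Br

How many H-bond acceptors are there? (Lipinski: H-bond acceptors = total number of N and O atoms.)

N atoms: 0; O atoms: 2.
Lipinski HBA = 0 + 2 = 2.

2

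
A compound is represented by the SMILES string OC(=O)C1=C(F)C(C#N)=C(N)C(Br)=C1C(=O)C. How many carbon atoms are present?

10

Count every carbon token in the SMILES (each C, including those in ring-closure positions and inside branches).
Carbon count: 10.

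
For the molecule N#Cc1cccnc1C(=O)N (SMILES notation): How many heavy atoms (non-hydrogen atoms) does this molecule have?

Every atom symbol written in the SMILES (organic subset) is one heavy atom; implicit H are not written.
Heavy atoms by element → C:7, N:3, O:1.
Total: 11.

11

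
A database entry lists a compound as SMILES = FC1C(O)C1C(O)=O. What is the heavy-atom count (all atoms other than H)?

Every atom symbol written in the SMILES (organic subset) is one heavy atom; implicit H are not written.
Heavy atoms by element → C:4, F:1, O:3.
Total: 8.

8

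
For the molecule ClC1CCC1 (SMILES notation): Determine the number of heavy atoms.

5

Every atom symbol written in the SMILES (organic subset) is one heavy atom; implicit H are not written.
Heavy atoms by element → C:4, Cl:1.
Total: 5.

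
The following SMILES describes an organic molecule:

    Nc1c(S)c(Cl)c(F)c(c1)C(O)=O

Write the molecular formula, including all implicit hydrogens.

Walk through each heavy atom and fill implicit hydrogens from standard valence (C 4, N 3, O 2, S 2, halogen 1); for lowercase aromatic atoms, an aromatic c carries 1 H when it has two neighbours and 0 H with three, and aromatic n carries 0 H:
  atom 1: N, bond orders sum to 1 (valence 3) → 2 H
  atom 2: aromatic c, 3 neighbours → 0 H
  atom 3: aromatic c, 3 neighbours → 0 H
  atom 4: S, bond orders sum to 1 (valence 2) → 1 H
  atom 5: aromatic c, 3 neighbours → 0 H
  atom 6: Cl (halogen, monovalent) → 0 H
  atom 7: aromatic c, 3 neighbours → 0 H
  atom 8: F (halogen, monovalent) → 0 H
  atom 9: aromatic c, 3 neighbours → 0 H
  atom 10: aromatic c, 2 neighbours → 1 H
  atom 11: C, bond orders sum to 4 (valence 4) → 0 H
  atom 12: O, bond orders sum to 1 (valence 2) → 1 H
  atom 13: O, bond orders sum to 2 (valence 2) → 0 H
Totals → C:7, H:5, Cl:1, F:1, N:1, O:2, S:1.
In Hill order: C7H5ClFNO2S.

C7H5ClFNO2S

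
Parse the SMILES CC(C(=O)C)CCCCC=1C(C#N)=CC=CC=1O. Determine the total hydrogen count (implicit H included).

19

Walk through each heavy atom and fill implicit hydrogens from standard valence (C 4, N 3, O 2, S 2, halogen 1):
  atom 1: C, bond orders sum to 1 (valence 4) → 3 H
  atom 2: C, bond orders sum to 3 (valence 4) → 1 H
  atom 3: C, bond orders sum to 4 (valence 4) → 0 H
  atom 4: O, bond orders sum to 2 (valence 2) → 0 H
  atom 5: C, bond orders sum to 1 (valence 4) → 3 H
  atom 6: C, bond orders sum to 2 (valence 4) → 2 H
  atom 7: C, bond orders sum to 2 (valence 4) → 2 H
  atom 8: C, bond orders sum to 2 (valence 4) → 2 H
  atom 9: C, bond orders sum to 2 (valence 4) → 2 H
  atom 10: C, bond orders sum to 4 (valence 4) → 0 H
  atom 11: C, bond orders sum to 4 (valence 4) → 0 H
  atom 12: C, bond orders sum to 4 (valence 4) → 0 H
  atom 13: N, bond orders sum to 3 (valence 3) → 0 H
  atom 14: C, bond orders sum to 3 (valence 4) → 1 H
  atom 15: C, bond orders sum to 3 (valence 4) → 1 H
  atom 16: C, bond orders sum to 3 (valence 4) → 1 H
  atom 17: C, bond orders sum to 4 (valence 4) → 0 H
  atom 18: O, bond orders sum to 1 (valence 2) → 1 H
Total hydrogens: 19.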